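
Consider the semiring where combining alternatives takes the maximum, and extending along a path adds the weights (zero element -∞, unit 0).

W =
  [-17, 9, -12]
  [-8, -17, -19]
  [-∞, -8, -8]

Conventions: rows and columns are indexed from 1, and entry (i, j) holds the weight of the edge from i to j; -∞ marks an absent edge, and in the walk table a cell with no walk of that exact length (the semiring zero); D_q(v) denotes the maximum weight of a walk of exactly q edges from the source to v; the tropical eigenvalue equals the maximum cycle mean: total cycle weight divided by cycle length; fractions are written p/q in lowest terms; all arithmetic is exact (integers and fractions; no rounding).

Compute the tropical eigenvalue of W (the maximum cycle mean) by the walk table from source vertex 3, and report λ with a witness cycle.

q=0: [-∞, -∞, 0]
q=1: [-∞, -8, -8]
q=2: [-16, -16, -16]
q=3: [-24, -7, -24]
Optimal cycle mean attained by: cycle 1->2->1, total 9 + (-8), length 2.
Answer: λ = 1/2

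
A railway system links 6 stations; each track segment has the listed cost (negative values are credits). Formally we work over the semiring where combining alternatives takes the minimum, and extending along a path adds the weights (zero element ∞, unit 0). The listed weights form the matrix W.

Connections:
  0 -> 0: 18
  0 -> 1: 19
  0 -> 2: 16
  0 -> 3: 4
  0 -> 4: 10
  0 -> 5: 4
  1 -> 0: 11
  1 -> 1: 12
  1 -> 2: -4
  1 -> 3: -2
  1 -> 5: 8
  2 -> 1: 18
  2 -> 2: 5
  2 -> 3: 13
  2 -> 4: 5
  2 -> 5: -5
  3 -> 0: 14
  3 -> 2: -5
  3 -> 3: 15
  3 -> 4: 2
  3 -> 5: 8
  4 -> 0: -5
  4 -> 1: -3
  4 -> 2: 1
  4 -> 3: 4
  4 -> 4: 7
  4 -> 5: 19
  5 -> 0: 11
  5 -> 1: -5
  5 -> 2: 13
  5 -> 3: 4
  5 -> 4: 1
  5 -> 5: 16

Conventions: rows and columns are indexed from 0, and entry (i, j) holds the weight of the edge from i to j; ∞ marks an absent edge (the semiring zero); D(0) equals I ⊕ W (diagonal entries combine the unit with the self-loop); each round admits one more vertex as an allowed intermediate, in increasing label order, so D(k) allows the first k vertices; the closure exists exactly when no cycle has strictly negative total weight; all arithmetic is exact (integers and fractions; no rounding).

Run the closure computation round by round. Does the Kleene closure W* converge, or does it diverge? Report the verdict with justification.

D(0):
  [0, 19, 16, 4, 10, 4]
  [11, 0, -4, -2, ∞, 8]
  [∞, 18, 0, 13, 5, -5]
  [14, ∞, -5, 0, 2, 8]
  [-5, -3, 1, 4, 0, 19]
  [11, -5, 13, 4, 1, 0]
D(1):
  [0, 19, 16, 4, 10, 4]
  [11, 0, -4, -2, 21, 8]
  [∞, 18, 0, 13, 5, -5]
  [14, 33, -5, 0, 2, 8]
  [-5, -3, 1, -1, 0, -1]
  [11, -5, 13, 4, 1, 0]
D(2):
  [0, 19, 15, 4, 10, 4]
  [11, 0, -4, -2, 21, 8]
  [29, 18, 0, 13, 5, -5]
  [14, 33, -5, 0, 2, 8]
  [-5, -3, -7, -5, 0, -1]
  [6, -5, -9, -7, 1, 0]
Detection: at round 3, diagonal entry (4, 4) turns strictly negative.
Key observation: the cycle 4->1->2->4 has total weight (-3) + (-4) + 5, which is strictly negative.
Answer: DIVERGES — negative cycle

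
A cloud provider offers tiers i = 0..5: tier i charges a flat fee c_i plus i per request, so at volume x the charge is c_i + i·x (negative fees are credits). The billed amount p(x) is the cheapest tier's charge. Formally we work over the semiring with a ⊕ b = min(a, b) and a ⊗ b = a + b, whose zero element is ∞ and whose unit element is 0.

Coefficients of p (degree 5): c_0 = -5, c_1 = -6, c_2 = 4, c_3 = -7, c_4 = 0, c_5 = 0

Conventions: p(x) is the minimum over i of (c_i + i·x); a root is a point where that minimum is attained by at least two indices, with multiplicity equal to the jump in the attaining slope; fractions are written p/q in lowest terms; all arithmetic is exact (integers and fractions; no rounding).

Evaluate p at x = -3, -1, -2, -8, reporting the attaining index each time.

p(-3) = min(-5+0·(-3)=-5, -6+1·(-3)=-9, 4+2·(-3)=-2, -7+3·(-3)=-16, 0+4·(-3)=-12, 0+5·(-3)=-15) = -16 (attained by i=3)
p(-1) = min(-5+0·(-1)=-5, -6+1·(-1)=-7, 4+2·(-1)=2, -7+3·(-1)=-10, 0+4·(-1)=-4, 0+5·(-1)=-5) = -10 (attained by i=3)
p(-2) = min(-5+0·(-2)=-5, -6+1·(-2)=-8, 4+2·(-2)=0, -7+3·(-2)=-13, 0+4·(-2)=-8, 0+5·(-2)=-10) = -13 (attained by i=3)
p(-8) = min(-5+0·(-8)=-5, -6+1·(-8)=-14, 4+2·(-8)=-12, -7+3·(-8)=-31, 0+4·(-8)=-32, 0+5·(-8)=-40) = -40 (attained by i=5)
Answer: p(-3) = -16; p(-1) = -10; p(-2) = -13; p(-8) = -40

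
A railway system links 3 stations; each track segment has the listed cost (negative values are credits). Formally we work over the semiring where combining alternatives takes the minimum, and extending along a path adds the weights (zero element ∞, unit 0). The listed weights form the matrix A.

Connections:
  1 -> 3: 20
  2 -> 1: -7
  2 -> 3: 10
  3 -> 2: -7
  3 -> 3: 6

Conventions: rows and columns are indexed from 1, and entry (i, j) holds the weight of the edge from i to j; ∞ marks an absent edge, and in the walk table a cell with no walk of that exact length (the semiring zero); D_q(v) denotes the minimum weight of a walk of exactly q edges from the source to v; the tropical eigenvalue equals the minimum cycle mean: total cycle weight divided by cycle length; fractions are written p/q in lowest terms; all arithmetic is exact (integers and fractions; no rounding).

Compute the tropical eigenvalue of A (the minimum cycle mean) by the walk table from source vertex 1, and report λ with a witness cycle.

q=0: [0, ∞, ∞]
q=1: [∞, ∞, 20]
q=2: [∞, 13, 26]
q=3: [6, 19, 23]
Optimal cycle mean attained by: cycle 2->3->2, total 10 + (-7), length 2.
Answer: λ = 3/2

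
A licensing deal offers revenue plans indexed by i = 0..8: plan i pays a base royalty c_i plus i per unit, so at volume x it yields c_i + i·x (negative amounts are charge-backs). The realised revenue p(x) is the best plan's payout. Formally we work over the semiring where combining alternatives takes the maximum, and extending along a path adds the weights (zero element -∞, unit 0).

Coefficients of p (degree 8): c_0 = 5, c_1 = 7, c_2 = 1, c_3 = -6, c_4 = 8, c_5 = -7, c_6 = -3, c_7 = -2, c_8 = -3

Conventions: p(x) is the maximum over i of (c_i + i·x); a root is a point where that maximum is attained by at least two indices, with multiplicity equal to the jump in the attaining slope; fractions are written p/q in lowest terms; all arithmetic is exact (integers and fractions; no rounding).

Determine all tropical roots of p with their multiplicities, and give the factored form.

hull edge (i=0, c=5) to (i=1, c=7): slope 2, span 1
hull edge (i=1, c=7) to (i=4, c=8): slope 1/3, span 3
hull edge (i=4, c=8) to (i=8, c=-3): slope -11/4, span 4
Factored form: p(x) = -3 ⊗ (x ⊕ (-2)) ⊗ (x ⊕ (-1/3)) ⊗ (x ⊕ (-1/3)) ⊗ (x ⊕ (-1/3)) ⊗ (x ⊕ 11/4) ⊗ (x ⊕ 11/4) ⊗ (x ⊕ 11/4) ⊗ (x ⊕ 11/4)
Answer: roots = -2 (mult 1), -1/3 (mult 3), 11/4 (mult 4)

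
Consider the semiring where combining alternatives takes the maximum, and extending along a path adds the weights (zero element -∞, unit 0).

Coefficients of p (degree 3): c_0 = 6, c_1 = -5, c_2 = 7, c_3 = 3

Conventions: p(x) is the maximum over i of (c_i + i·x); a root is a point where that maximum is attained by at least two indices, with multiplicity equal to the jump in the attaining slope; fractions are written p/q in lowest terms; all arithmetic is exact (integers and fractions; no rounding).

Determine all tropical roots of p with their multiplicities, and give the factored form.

hull edge (i=0, c=6) to (i=2, c=7): slope 1/2, span 2
hull edge (i=2, c=7) to (i=3, c=3): slope -4, span 1
Factored form: p(x) = 3 ⊗ (x ⊕ (-1/2)) ⊗ (x ⊕ (-1/2)) ⊗ (x ⊕ 4)
Answer: roots = -1/2 (mult 2), 4 (mult 1)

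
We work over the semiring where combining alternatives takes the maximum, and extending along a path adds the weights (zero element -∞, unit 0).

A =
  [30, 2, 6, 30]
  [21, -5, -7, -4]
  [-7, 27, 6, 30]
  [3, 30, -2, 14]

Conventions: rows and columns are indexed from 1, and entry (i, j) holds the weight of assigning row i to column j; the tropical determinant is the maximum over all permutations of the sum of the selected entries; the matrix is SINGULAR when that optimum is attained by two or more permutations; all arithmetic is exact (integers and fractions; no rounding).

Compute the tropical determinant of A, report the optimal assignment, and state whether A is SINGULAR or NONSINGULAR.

σ = (1, 2, 3, 4): 30 + (-5) + 6 + 14 = 45
σ = (1, 2, 4, 3): 30 + (-5) + 30 + (-2) = 53
σ = (1, 3, 2, 4): 30 + (-7) + 27 + 14 = 64
σ = (1, 3, 4, 2): 30 + (-7) + 30 + 30 = 83
σ = (1, 4, 2, 3): 30 + (-4) + 27 + (-2) = 51
σ = (1, 4, 3, 2): 30 + (-4) + 6 + 30 = 62
σ = (2, 1, 3, 4): 2 + 21 + 6 + 14 = 43
σ = (2, 1, 4, 3): 2 + 21 + 30 + (-2) = 51
σ = (2, 3, 1, 4): 2 + (-7) + (-7) + 14 = 2
σ = (2, 3, 4, 1): 2 + (-7) + 30 + 3 = 28
σ = (2, 4, 1, 3): 2 + (-4) + (-7) + (-2) = -11
σ = (2, 4, 3, 1): 2 + (-4) + 6 + 3 = 7
σ = (3, 1, 2, 4): 6 + 21 + 27 + 14 = 68
σ = (3, 1, 4, 2): 6 + 21 + 30 + 30 = 87
σ = (3, 2, 1, 4): 6 + (-5) + (-7) + 14 = 8
σ = (3, 2, 4, 1): 6 + (-5) + 30 + 3 = 34
σ = (3, 4, 1, 2): 6 + (-4) + (-7) + 30 = 25
σ = (3, 4, 2, 1): 6 + (-4) + 27 + 3 = 32
σ = (4, 1, 2, 3): 30 + 21 + 27 + (-2) = 76
σ = (4, 1, 3, 2): 30 + 21 + 6 + 30 = 87
σ = (4, 2, 1, 3): 30 + (-5) + (-7) + (-2) = 16
σ = (4, 2, 3, 1): 30 + (-5) + 6 + 3 = 34
σ = (4, 3, 1, 2): 30 + (-7) + (-7) + 30 = 46
σ = (4, 3, 2, 1): 30 + (-7) + 27 + 3 = 53
Optimal value attained by: σ = (3, 1, 4, 2).
Answer: det⊕(A) = 87; verdict: SINGULAR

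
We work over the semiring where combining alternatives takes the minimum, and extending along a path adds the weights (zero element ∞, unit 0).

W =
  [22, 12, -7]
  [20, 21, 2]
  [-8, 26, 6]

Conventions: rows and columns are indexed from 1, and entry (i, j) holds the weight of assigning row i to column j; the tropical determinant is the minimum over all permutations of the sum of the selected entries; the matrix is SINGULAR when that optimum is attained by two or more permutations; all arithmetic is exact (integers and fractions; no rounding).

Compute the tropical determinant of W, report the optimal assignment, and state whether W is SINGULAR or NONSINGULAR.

σ = (1, 2, 3): 22 + 21 + 6 = 49
σ = (1, 3, 2): 22 + 2 + 26 = 50
σ = (2, 1, 3): 12 + 20 + 6 = 38
σ = (2, 3, 1): 12 + 2 + (-8) = 6
σ = (3, 1, 2): (-7) + 20 + 26 = 39
σ = (3, 2, 1): (-7) + 21 + (-8) = 6
Optimal value attained by: σ = (2, 3, 1).
Answer: det⊕(W) = 6; verdict: SINGULAR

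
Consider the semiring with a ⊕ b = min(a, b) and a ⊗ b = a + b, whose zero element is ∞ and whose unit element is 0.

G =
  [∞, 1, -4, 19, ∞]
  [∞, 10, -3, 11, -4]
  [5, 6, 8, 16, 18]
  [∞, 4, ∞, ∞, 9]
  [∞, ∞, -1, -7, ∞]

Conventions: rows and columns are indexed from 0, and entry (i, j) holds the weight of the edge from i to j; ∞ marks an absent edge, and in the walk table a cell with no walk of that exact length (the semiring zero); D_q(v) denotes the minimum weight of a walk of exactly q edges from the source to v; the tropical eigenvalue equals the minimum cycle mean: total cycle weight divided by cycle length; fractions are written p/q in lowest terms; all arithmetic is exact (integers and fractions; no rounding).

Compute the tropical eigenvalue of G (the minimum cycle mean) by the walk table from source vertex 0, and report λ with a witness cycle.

q=0: [0, ∞, ∞, ∞, ∞]
q=1: [∞, 1, -4, 19, ∞]
q=2: [1, 2, -2, 12, -3]
q=3: [3, 2, -4, -10, -2]
q=4: [1, -6, -3, -9, -2]
q=5: [2, -5, -9, -9, -10]
Optimal cycle mean attained by: cycle 1->4->3->1, total (-4) + (-7) + 4, length 3.
Answer: λ = -7/3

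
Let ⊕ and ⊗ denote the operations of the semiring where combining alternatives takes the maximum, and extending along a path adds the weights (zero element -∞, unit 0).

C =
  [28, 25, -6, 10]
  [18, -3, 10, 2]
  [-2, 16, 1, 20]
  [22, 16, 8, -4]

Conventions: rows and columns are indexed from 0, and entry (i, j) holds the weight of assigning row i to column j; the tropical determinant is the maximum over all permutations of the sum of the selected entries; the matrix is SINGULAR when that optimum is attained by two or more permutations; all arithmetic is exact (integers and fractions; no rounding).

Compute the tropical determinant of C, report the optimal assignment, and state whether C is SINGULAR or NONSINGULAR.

σ = (0, 1, 2, 3): 28 + (-3) + 1 + (-4) = 22
σ = (0, 1, 3, 2): 28 + (-3) + 20 + 8 = 53
σ = (0, 2, 1, 3): 28 + 10 + 16 + (-4) = 50
σ = (0, 2, 3, 1): 28 + 10 + 20 + 16 = 74
σ = (0, 3, 1, 2): 28 + 2 + 16 + 8 = 54
σ = (0, 3, 2, 1): 28 + 2 + 1 + 16 = 47
σ = (1, 0, 2, 3): 25 + 18 + 1 + (-4) = 40
σ = (1, 0, 3, 2): 25 + 18 + 20 + 8 = 71
σ = (1, 2, 0, 3): 25 + 10 + (-2) + (-4) = 29
σ = (1, 2, 3, 0): 25 + 10 + 20 + 22 = 77
σ = (1, 3, 0, 2): 25 + 2 + (-2) + 8 = 33
σ = (1, 3, 2, 0): 25 + 2 + 1 + 22 = 50
σ = (2, 0, 1, 3): (-6) + 18 + 16 + (-4) = 24
σ = (2, 0, 3, 1): (-6) + 18 + 20 + 16 = 48
σ = (2, 1, 0, 3): (-6) + (-3) + (-2) + (-4) = -15
σ = (2, 1, 3, 0): (-6) + (-3) + 20 + 22 = 33
σ = (2, 3, 0, 1): (-6) + 2 + (-2) + 16 = 10
σ = (2, 3, 1, 0): (-6) + 2 + 16 + 22 = 34
σ = (3, 0, 1, 2): 10 + 18 + 16 + 8 = 52
σ = (3, 0, 2, 1): 10 + 18 + 1 + 16 = 45
σ = (3, 1, 0, 2): 10 + (-3) + (-2) + 8 = 13
σ = (3, 1, 2, 0): 10 + (-3) + 1 + 22 = 30
σ = (3, 2, 0, 1): 10 + 10 + (-2) + 16 = 34
σ = (3, 2, 1, 0): 10 + 10 + 16 + 22 = 58
Optimal value attained by: σ = (1, 2, 3, 0).
Answer: det⊕(C) = 77; verdict: NONSINGULAR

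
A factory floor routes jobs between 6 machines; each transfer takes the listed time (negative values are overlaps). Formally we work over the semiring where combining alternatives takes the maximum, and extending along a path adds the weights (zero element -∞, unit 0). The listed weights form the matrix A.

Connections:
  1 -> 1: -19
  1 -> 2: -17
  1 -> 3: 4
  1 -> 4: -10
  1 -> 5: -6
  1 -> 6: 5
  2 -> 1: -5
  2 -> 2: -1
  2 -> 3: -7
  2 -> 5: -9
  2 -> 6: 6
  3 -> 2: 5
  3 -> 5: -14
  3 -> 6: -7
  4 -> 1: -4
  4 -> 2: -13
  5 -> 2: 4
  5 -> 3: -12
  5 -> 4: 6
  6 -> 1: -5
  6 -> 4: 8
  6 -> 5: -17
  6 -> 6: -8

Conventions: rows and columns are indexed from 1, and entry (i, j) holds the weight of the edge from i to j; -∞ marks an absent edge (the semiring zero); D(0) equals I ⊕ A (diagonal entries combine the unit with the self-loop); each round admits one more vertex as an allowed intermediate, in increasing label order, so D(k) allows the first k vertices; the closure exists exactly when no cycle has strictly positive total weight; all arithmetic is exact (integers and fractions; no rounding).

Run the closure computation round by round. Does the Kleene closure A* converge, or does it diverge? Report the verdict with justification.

D(0):
  [0, -17, 4, -10, -6, 5]
  [-5, 0, -7, -∞, -9, 6]
  [-∞, 5, 0, -∞, -14, -7]
  [-4, -13, -∞, 0, -∞, -∞]
  [-∞, 4, -12, 6, 0, -∞]
  [-5, -∞, -∞, 8, -17, 0]
D(1):
  [0, -17, 4, -10, -6, 5]
  [-5, 0, -1, -15, -9, 6]
  [-∞, 5, 0, -∞, -14, -7]
  [-4, -13, 0, 0, -10, 1]
  [-∞, 4, -12, 6, 0, -∞]
  [-5, -22, -1, 8, -11, 0]
Detection: at round 2, diagonal entry (3, 3) turns strictly positive.
Key observation: the cycle 3->2->1->3 has total weight 5 + (-5) + 4, which is strictly positive.
Answer: DIVERGES — positive cycle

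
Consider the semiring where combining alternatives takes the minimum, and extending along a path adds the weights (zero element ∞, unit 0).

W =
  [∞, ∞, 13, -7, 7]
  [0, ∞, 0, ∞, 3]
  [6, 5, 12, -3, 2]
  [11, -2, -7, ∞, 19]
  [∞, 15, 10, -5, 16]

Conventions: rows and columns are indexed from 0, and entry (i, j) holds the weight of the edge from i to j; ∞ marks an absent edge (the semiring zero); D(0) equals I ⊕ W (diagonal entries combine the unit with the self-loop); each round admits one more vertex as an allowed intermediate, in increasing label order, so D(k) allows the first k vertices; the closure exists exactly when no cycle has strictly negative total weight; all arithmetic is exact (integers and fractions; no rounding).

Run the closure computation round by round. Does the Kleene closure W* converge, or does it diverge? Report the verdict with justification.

D(0):
  [0, ∞, 13, -7, 7]
  [0, 0, 0, ∞, 3]
  [6, 5, 0, -3, 2]
  [11, -2, -7, 0, 19]
  [∞, 15, 10, -5, 0]
D(1):
  [0, ∞, 13, -7, 7]
  [0, 0, 0, -7, 3]
  [6, 5, 0, -3, 2]
  [11, -2, -7, 0, 18]
  [∞, 15, 10, -5, 0]
Detection: at round 2, diagonal entry (3, 3) turns strictly negative.
Key observation: the cycle 3->1->0->3 has total weight (-2) + 0 + (-7), which is strictly negative.
Answer: DIVERGES — negative cycle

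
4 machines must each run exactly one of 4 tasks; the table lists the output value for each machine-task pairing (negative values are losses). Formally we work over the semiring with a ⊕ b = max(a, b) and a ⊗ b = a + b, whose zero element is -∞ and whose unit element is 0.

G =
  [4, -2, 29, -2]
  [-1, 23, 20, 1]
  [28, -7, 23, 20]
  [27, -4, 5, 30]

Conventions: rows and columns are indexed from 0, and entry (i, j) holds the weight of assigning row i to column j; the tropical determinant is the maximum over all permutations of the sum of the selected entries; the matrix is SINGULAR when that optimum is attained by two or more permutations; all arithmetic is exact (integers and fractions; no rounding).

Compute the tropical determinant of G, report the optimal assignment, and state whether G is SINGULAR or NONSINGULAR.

σ = (0, 1, 2, 3): 4 + 23 + 23 + 30 = 80
σ = (0, 1, 3, 2): 4 + 23 + 20 + 5 = 52
σ = (0, 2, 1, 3): 4 + 20 + (-7) + 30 = 47
σ = (0, 2, 3, 1): 4 + 20 + 20 + (-4) = 40
σ = (0, 3, 1, 2): 4 + 1 + (-7) + 5 = 3
σ = (0, 3, 2, 1): 4 + 1 + 23 + (-4) = 24
σ = (1, 0, 2, 3): (-2) + (-1) + 23 + 30 = 50
σ = (1, 0, 3, 2): (-2) + (-1) + 20 + 5 = 22
σ = (1, 2, 0, 3): (-2) + 20 + 28 + 30 = 76
σ = (1, 2, 3, 0): (-2) + 20 + 20 + 27 = 65
σ = (1, 3, 0, 2): (-2) + 1 + 28 + 5 = 32
σ = (1, 3, 2, 0): (-2) + 1 + 23 + 27 = 49
σ = (2, 0, 1, 3): 29 + (-1) + (-7) + 30 = 51
σ = (2, 0, 3, 1): 29 + (-1) + 20 + (-4) = 44
σ = (2, 1, 0, 3): 29 + 23 + 28 + 30 = 110
σ = (2, 1, 3, 0): 29 + 23 + 20 + 27 = 99
σ = (2, 3, 0, 1): 29 + 1 + 28 + (-4) = 54
σ = (2, 3, 1, 0): 29 + 1 + (-7) + 27 = 50
σ = (3, 0, 1, 2): (-2) + (-1) + (-7) + 5 = -5
σ = (3, 0, 2, 1): (-2) + (-1) + 23 + (-4) = 16
σ = (3, 1, 0, 2): (-2) + 23 + 28 + 5 = 54
σ = (3, 1, 2, 0): (-2) + 23 + 23 + 27 = 71
σ = (3, 2, 0, 1): (-2) + 20 + 28 + (-4) = 42
σ = (3, 2, 1, 0): (-2) + 20 + (-7) + 27 = 38
Optimal value attained by: σ = (2, 1, 0, 3).
Answer: det⊕(G) = 110; verdict: NONSINGULAR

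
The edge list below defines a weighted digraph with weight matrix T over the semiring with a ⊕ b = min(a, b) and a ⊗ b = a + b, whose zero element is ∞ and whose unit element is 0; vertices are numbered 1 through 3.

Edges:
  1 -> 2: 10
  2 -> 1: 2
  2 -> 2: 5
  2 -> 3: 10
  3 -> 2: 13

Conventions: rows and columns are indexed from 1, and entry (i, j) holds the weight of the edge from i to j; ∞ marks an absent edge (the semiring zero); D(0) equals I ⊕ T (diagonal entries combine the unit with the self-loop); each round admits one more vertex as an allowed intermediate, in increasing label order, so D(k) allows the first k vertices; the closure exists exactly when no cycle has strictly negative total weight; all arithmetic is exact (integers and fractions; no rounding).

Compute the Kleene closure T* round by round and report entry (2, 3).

D(0):
  [0, 10, ∞]
  [2, 0, 10]
  [∞, 13, 0]
D(1):
  [0, 10, ∞]
  [2, 0, 10]
  [∞, 13, 0]
D(2):
  [0, 10, 20]
  [2, 0, 10]
  [15, 13, 0]
D(3):
  [0, 10, 20]
  [2, 0, 10]
  [15, 13, 0]
Answer: T*[2][3] = 10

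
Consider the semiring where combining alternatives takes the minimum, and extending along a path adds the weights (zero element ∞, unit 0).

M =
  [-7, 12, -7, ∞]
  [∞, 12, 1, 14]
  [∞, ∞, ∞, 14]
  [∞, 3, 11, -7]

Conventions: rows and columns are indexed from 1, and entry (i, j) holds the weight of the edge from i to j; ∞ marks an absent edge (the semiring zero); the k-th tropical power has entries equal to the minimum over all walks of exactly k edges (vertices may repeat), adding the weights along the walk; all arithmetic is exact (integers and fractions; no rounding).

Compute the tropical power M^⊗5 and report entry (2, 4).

M^⊗2:
  [-14, 5, -14, 7]
  [∞, 17, 13, 7]
  [∞, 17, 25, 7]
  [∞, -4, 4, -14]
M^⊗3:
  [-21, -2, -21, 0]
  [∞, 10, 18, 0]
  [∞, 10, 18, 0]
  [∞, -11, -3, -21]
M^⊗4:
  [-28, -9, -28, -7]
  [∞, 3, 11, -7]
  [∞, 3, 11, -7]
  [∞, -18, -10, -28]
M^⊗5:
  [-35, -16, -35, -14]
  [∞, -4, 4, -14]
  [∞, -4, 4, -14]
  [∞, -25, -17, -35]
Key observation: the optimum is the walk 2->4->4->4->4->4, with weight 14 + (-7) + (-7) + (-7) + (-7) = -14.
Optimal value attained by: walk 2->4->4->4->4->4.
Answer: (M^⊗5)[2][4] = -14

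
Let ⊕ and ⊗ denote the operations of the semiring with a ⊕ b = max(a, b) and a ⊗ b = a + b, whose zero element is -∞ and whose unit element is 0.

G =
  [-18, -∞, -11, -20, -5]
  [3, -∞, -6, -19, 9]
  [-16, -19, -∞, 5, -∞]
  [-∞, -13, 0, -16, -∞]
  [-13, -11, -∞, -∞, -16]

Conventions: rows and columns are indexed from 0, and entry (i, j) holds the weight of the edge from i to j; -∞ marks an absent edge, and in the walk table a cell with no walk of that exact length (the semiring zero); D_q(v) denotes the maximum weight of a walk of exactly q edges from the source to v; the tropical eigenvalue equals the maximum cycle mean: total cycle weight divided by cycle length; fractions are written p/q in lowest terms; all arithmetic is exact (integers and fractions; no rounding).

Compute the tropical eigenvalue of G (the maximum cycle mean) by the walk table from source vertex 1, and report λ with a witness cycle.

q=0: [-∞, 0, -∞, -∞, -∞]
q=1: [3, -∞, -6, -19, 9]
q=2: [-4, -2, -8, -1, -2]
q=3: [1, -13, -1, -3, 7]
q=4: [-6, -4, -3, 4, -4]
q=5: [-1, -9, 4, 2, 5]
Optimal cycle mean attained by: cycle 2->3->2, total 5 + 0, length 2.
Answer: λ = 5/2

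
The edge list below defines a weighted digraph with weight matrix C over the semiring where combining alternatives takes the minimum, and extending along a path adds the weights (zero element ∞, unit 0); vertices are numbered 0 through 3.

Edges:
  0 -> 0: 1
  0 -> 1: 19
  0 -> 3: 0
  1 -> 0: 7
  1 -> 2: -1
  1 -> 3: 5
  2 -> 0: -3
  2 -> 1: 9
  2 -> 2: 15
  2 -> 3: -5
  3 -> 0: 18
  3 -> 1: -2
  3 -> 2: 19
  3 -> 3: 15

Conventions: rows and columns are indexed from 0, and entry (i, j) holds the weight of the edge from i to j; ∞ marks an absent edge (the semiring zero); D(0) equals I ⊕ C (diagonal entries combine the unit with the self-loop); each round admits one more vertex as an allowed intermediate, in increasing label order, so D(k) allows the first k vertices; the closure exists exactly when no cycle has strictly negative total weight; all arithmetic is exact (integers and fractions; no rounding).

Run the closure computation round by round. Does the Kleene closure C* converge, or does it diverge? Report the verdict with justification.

D(0):
  [0, 19, ∞, 0]
  [7, 0, -1, 5]
  [-3, 9, 0, -5]
  [18, -2, 19, 0]
D(1):
  [0, 19, ∞, 0]
  [7, 0, -1, 5]
  [-3, 9, 0, -5]
  [18, -2, 19, 0]
D(2):
  [0, 19, 18, 0]
  [7, 0, -1, 5]
  [-3, 9, 0, -5]
  [5, -2, -3, 0]
Detection: at round 3, diagonal entry (3, 3) turns strictly negative.
Key observation: the cycle 3->1->2->0->3 has total weight (-2) + (-1) + (-3) + 0, which is strictly negative.
Answer: DIVERGES — negative cycle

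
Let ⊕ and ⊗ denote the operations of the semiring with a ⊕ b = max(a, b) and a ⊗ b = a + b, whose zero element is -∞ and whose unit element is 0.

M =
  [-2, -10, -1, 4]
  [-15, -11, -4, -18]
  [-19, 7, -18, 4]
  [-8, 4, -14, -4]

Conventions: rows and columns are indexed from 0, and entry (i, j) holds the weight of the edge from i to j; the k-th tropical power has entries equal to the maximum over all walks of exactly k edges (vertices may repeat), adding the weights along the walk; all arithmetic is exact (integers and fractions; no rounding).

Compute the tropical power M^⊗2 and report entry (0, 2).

M^⊗2:
  [-4, 8, -3, 3]
  [-17, 3, -15, 0]
  [-4, 8, 3, 0]
  [-10, 0, 0, -4]
Key observation: the optimum is the walk 0->0->2, with weight (-2) + (-1) = -3.
Optimal value attained by: walk 0->0->2.
Answer: (M^⊗2)[0][2] = -3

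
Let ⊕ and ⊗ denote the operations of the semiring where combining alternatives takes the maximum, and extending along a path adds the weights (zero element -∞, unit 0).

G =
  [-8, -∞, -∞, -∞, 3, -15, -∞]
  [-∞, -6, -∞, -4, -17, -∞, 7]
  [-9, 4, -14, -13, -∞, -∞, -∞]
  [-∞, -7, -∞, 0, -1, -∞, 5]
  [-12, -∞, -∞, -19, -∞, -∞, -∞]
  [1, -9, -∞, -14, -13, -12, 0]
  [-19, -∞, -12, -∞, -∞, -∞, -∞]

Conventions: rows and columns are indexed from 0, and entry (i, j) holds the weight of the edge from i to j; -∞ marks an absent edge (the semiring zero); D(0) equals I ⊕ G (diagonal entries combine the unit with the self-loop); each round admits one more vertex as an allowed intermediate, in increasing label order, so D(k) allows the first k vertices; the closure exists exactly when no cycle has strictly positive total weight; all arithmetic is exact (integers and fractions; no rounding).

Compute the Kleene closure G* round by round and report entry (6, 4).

D(0):
  [0, -∞, -∞, -∞, 3, -15, -∞]
  [-∞, 0, -∞, -4, -17, -∞, 7]
  [-9, 4, 0, -13, -∞, -∞, -∞]
  [-∞, -7, -∞, 0, -1, -∞, 5]
  [-12, -∞, -∞, -19, 0, -∞, -∞]
  [1, -9, -∞, -14, -13, 0, 0]
  [-19, -∞, -12, -∞, -∞, -∞, 0]
D(1):
  [0, -∞, -∞, -∞, 3, -15, -∞]
  [-∞, 0, -∞, -4, -17, -∞, 7]
  [-9, 4, 0, -13, -6, -24, -∞]
  [-∞, -7, -∞, 0, -1, -∞, 5]
  [-12, -∞, -∞, -19, 0, -27, -∞]
  [1, -9, -∞, -14, 4, 0, 0]
  [-19, -∞, -12, -∞, -16, -34, 0]
D(2):
  [0, -∞, -∞, -∞, 3, -15, -∞]
  [-∞, 0, -∞, -4, -17, -∞, 7]
  [-9, 4, 0, 0, -6, -24, 11]
  [-∞, -7, -∞, 0, -1, -∞, 5]
  [-12, -∞, -∞, -19, 0, -27, -∞]
  [1, -9, -∞, -13, 4, 0, 0]
  [-19, -∞, -12, -∞, -16, -34, 0]
D(3):
  [0, -∞, -∞, -∞, 3, -15, -∞]
  [-∞, 0, -∞, -4, -17, -∞, 7]
  [-9, 4, 0, 0, -6, -24, 11]
  [-∞, -7, -∞, 0, -1, -∞, 5]
  [-12, -∞, -∞, -19, 0, -27, -∞]
  [1, -9, -∞, -13, 4, 0, 0]
  [-19, -8, -12, -12, -16, -34, 0]
D(4):
  [0, -∞, -∞, -∞, 3, -15, -∞]
  [-∞, 0, -∞, -4, -5, -∞, 7]
  [-9, 4, 0, 0, -1, -24, 11]
  [-∞, -7, -∞, 0, -1, -∞, 5]
  [-12, -26, -∞, -19, 0, -27, -14]
  [1, -9, -∞, -13, 4, 0, 0]
  [-19, -8, -12, -12, -13, -34, 0]
D(5):
  [0, -23, -∞, -16, 3, -15, -11]
  [-17, 0, -∞, -4, -5, -32, 7]
  [-9, 4, 0, 0, -1, -24, 11]
  [-13, -7, -∞, 0, -1, -28, 5]
  [-12, -26, -∞, -19, 0, -27, -14]
  [1, -9, -∞, -13, 4, 0, 0]
  [-19, -8, -12, -12, -13, -34, 0]
D(6):
  [0, -23, -∞, -16, 3, -15, -11]
  [-17, 0, -∞, -4, -5, -32, 7]
  [-9, 4, 0, 0, -1, -24, 11]
  [-13, -7, -∞, 0, -1, -28, 5]
  [-12, -26, -∞, -19, 0, -27, -14]
  [1, -9, -∞, -13, 4, 0, 0]
  [-19, -8, -12, -12, -13, -34, 0]
D(7):
  [0, -19, -23, -16, 3, -15, -11]
  [-12, 0, -5, -4, -5, -27, 7]
  [-8, 4, 0, 0, -1, -23, 11]
  [-13, -3, -7, 0, -1, -28, 5]
  [-12, -22, -26, -19, 0, -27, -14]
  [1, -8, -12, -12, 4, 0, 0]
  [-19, -8, -12, -12, -13, -34, 0]
Answer: G*[6][4] = -13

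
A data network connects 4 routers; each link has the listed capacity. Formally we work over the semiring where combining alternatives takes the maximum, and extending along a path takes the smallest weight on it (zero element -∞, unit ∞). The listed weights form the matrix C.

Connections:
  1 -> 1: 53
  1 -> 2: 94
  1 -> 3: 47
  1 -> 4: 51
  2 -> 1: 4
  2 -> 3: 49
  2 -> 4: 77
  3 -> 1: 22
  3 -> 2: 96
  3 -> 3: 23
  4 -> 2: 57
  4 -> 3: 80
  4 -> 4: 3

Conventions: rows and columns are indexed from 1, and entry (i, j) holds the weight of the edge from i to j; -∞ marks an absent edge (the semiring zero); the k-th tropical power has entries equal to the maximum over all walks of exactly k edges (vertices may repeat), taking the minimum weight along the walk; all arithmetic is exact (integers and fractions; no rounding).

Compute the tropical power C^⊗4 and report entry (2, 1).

C^⊗2:
  [53, 53, 51, 77]
  [22, 57, 77, 4]
  [22, 23, 49, 77]
  [22, 80, 49, 57]
C^⊗3:
  [53, 57, 77, 53]
  [22, 77, 49, 57]
  [22, 57, 77, 23]
  [22, 57, 57, 77]
C^⊗4:
  [53, 77, 53, 57]
  [22, 57, 57, 77]
  [22, 77, 49, 57]
  [22, 57, 77, 57]
Key observation: the optimum is the walk 2->3->1->1->1, with weight 49 min 22 min 53 min 53 = 22.
Optimal value attained by: walk 2->3->1->1->1.
Answer: (C^⊗4)[2][1] = 22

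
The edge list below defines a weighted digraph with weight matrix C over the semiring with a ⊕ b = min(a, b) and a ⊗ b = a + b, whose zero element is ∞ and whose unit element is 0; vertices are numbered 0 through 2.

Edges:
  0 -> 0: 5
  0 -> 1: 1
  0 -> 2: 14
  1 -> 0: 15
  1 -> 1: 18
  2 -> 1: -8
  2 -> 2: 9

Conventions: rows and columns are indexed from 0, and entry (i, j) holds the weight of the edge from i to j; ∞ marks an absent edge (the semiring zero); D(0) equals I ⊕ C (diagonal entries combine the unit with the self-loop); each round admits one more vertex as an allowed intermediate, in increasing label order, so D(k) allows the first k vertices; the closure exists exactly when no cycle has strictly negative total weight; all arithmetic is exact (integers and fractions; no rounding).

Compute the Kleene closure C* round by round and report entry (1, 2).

D(0):
  [0, 1, 14]
  [15, 0, ∞]
  [∞, -8, 0]
D(1):
  [0, 1, 14]
  [15, 0, 29]
  [∞, -8, 0]
D(2):
  [0, 1, 14]
  [15, 0, 29]
  [7, -8, 0]
D(3):
  [0, 1, 14]
  [15, 0, 29]
  [7, -8, 0]
Answer: C*[1][2] = 29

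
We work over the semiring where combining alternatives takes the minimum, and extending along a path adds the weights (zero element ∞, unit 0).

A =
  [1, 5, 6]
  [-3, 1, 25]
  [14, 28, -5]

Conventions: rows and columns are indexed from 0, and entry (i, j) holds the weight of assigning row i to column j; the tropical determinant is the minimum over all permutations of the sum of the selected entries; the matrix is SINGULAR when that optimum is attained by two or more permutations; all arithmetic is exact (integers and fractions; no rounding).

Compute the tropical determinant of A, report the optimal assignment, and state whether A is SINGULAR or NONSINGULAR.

σ = (0, 1, 2): 1 + 1 + (-5) = -3
σ = (0, 2, 1): 1 + 25 + 28 = 54
σ = (1, 0, 2): 5 + (-3) + (-5) = -3
σ = (1, 2, 0): 5 + 25 + 14 = 44
σ = (2, 0, 1): 6 + (-3) + 28 = 31
σ = (2, 1, 0): 6 + 1 + 14 = 21
Optimal value attained by: σ = (0, 1, 2).
Answer: det⊕(A) = -3; verdict: SINGULAR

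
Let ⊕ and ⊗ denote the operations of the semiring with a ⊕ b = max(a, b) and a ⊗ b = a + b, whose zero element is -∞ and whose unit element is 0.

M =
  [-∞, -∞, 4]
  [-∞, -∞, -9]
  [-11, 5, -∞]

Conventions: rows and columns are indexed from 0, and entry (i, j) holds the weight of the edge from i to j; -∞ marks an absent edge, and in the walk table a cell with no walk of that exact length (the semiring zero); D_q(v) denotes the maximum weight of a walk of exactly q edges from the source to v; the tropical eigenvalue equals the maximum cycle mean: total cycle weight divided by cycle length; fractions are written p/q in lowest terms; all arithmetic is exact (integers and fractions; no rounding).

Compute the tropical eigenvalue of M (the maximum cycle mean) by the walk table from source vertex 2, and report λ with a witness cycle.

q=0: [-∞, -∞, 0]
q=1: [-11, 5, -∞]
q=2: [-∞, -∞, -4]
q=3: [-15, 1, -∞]
Optimal cycle mean attained by: cycle 1->2->1, total (-9) + 5, length 2.
Answer: λ = -2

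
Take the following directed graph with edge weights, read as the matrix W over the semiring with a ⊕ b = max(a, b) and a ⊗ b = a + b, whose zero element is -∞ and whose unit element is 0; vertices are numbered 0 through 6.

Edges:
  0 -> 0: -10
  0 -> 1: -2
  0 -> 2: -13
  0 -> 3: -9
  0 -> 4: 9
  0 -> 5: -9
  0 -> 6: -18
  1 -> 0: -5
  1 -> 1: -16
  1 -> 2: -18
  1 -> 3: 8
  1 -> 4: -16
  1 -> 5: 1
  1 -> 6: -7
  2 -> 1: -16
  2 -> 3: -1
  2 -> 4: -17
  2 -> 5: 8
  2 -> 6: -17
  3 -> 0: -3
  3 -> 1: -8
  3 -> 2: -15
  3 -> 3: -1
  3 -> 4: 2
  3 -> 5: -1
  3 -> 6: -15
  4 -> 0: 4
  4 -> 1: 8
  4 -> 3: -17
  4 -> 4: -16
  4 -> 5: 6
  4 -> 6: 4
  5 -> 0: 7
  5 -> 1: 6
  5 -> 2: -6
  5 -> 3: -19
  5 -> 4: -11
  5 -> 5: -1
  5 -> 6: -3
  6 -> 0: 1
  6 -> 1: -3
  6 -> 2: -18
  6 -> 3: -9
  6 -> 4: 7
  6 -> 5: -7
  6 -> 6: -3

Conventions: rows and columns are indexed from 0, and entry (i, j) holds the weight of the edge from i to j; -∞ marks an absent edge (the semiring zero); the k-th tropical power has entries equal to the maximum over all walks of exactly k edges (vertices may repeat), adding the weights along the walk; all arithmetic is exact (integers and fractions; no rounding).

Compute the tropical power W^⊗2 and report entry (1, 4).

W^⊗2:
  [13, 17, -15, 6, -1, 15, 13]
  [8, 7, -5, 7, 10, 7, -2]
  [15, 14, 2, -2, 1, 7, 5]
  [6, 10, -7, 0, 6, 8, 6]
  [13, 12, 0, 16, 13, 9, 3]
  [6, 5, -6, 14, 16, 7, -1]
  [11, 15, -12, 5, 10, 13, 11]
Key observation: the optimum is the walk 1->3->4, with weight 8 + 2 = 10.
Optimal value attained by: walk 1->3->4.
Answer: (W^⊗2)[1][4] = 10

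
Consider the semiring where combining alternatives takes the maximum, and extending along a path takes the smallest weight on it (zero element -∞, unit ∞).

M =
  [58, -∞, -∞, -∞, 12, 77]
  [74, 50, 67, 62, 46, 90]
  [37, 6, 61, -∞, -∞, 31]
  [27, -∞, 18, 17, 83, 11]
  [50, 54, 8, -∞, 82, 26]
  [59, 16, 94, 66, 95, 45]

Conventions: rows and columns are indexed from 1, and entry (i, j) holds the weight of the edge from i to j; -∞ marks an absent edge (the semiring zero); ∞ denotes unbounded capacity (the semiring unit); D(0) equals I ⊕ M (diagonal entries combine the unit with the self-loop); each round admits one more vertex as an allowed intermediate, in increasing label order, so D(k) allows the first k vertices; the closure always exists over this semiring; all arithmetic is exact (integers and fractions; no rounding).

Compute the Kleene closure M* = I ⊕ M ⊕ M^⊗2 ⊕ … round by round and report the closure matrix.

D(0):
  [∞, -∞, -∞, -∞, 12, 77]
  [74, ∞, 67, 62, 46, 90]
  [37, 6, ∞, -∞, -∞, 31]
  [27, -∞, 18, ∞, 83, 11]
  [50, 54, 8, -∞, ∞, 26]
  [59, 16, 94, 66, 95, ∞]
D(1):
  [∞, -∞, -∞, -∞, 12, 77]
  [74, ∞, 67, 62, 46, 90]
  [37, 6, ∞, -∞, 12, 37]
  [27, -∞, 18, ∞, 83, 27]
  [50, 54, 8, -∞, ∞, 50]
  [59, 16, 94, 66, 95, ∞]
D(2):
  [∞, -∞, -∞, -∞, 12, 77]
  [74, ∞, 67, 62, 46, 90]
  [37, 6, ∞, 6, 12, 37]
  [27, -∞, 18, ∞, 83, 27]
  [54, 54, 54, 54, ∞, 54]
  [59, 16, 94, 66, 95, ∞]
D(3):
  [∞, -∞, -∞, -∞, 12, 77]
  [74, ∞, 67, 62, 46, 90]
  [37, 6, ∞, 6, 12, 37]
  [27, 6, 18, ∞, 83, 27]
  [54, 54, 54, 54, ∞, 54]
  [59, 16, 94, 66, 95, ∞]
D(4):
  [∞, -∞, -∞, -∞, 12, 77]
  [74, ∞, 67, 62, 62, 90]
  [37, 6, ∞, 6, 12, 37]
  [27, 6, 18, ∞, 83, 27]
  [54, 54, 54, 54, ∞, 54]
  [59, 16, 94, 66, 95, ∞]
D(5):
  [∞, 12, 12, 12, 12, 77]
  [74, ∞, 67, 62, 62, 90]
  [37, 12, ∞, 12, 12, 37]
  [54, 54, 54, ∞, 83, 54]
  [54, 54, 54, 54, ∞, 54]
  [59, 54, 94, 66, 95, ∞]
D(6):
  [∞, 54, 77, 66, 77, 77]
  [74, ∞, 90, 66, 90, 90]
  [37, 37, ∞, 37, 37, 37]
  [54, 54, 54, ∞, 83, 54]
  [54, 54, 54, 54, ∞, 54]
  [59, 54, 94, 66, 95, ∞]
Answer: M* = [[∞, 54, 77, 66, 77, 77], [74, ∞, 90, 66, 90, 90], [37, 37, ∞, 37, 37, 37], [54, 54, 54, ∞, 83, 54], [54, 54, 54, 54, ∞, 54], [59, 54, 94, 66, 95, ∞]]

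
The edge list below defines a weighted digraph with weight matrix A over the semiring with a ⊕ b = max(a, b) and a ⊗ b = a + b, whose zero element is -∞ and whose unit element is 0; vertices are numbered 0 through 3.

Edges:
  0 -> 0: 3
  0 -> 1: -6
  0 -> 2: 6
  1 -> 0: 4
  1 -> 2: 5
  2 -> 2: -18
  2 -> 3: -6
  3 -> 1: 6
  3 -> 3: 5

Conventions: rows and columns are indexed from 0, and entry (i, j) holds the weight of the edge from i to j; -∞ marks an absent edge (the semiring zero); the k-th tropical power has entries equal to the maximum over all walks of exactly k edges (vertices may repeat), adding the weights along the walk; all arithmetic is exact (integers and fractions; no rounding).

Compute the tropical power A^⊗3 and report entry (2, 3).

A^⊗2:
  [6, -3, 9, 0]
  [7, -2, 10, -1]
  [-∞, 0, -36, -1]
  [10, 11, 11, 10]
A^⊗3:
  [9, 6, 12, 5]
  [10, 5, 13, 4]
  [4, 5, 5, 4]
  [15, 16, 16, 15]
Key observation: the optimum is the walk 2->3->3->3, with weight (-6) + 5 + 5 = 4.
Optimal value attained by: walk 2->3->3->3.
Answer: (A^⊗3)[2][3] = 4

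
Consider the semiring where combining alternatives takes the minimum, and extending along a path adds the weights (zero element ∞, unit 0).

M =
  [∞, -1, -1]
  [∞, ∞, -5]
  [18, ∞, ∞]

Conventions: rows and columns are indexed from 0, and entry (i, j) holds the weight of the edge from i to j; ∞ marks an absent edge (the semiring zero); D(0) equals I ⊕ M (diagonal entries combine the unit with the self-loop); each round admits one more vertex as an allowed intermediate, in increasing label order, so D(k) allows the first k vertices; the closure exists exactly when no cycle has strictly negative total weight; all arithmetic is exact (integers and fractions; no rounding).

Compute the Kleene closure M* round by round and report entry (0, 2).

D(0):
  [0, -1, -1]
  [∞, 0, -5]
  [18, ∞, 0]
D(1):
  [0, -1, -1]
  [∞, 0, -5]
  [18, 17, 0]
D(2):
  [0, -1, -6]
  [∞, 0, -5]
  [18, 17, 0]
D(3):
  [0, -1, -6]
  [13, 0, -5]
  [18, 17, 0]
Answer: M*[0][2] = -6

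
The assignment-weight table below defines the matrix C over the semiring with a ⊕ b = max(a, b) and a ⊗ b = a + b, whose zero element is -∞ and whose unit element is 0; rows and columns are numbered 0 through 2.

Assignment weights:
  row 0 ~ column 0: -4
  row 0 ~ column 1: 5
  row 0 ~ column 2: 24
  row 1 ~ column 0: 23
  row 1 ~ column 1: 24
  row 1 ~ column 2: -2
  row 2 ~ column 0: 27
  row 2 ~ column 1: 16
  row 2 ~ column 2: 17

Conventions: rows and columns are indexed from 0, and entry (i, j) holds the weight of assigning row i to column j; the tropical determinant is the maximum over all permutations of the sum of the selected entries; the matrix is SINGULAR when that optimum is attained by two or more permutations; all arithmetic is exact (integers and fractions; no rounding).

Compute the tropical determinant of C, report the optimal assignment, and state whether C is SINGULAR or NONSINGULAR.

σ = (0, 1, 2): (-4) + 24 + 17 = 37
σ = (0, 2, 1): (-4) + (-2) + 16 = 10
σ = (1, 0, 2): 5 + 23 + 17 = 45
σ = (1, 2, 0): 5 + (-2) + 27 = 30
σ = (2, 0, 1): 24 + 23 + 16 = 63
σ = (2, 1, 0): 24 + 24 + 27 = 75
Optimal value attained by: σ = (2, 1, 0).
Answer: det⊕(C) = 75; verdict: NONSINGULAR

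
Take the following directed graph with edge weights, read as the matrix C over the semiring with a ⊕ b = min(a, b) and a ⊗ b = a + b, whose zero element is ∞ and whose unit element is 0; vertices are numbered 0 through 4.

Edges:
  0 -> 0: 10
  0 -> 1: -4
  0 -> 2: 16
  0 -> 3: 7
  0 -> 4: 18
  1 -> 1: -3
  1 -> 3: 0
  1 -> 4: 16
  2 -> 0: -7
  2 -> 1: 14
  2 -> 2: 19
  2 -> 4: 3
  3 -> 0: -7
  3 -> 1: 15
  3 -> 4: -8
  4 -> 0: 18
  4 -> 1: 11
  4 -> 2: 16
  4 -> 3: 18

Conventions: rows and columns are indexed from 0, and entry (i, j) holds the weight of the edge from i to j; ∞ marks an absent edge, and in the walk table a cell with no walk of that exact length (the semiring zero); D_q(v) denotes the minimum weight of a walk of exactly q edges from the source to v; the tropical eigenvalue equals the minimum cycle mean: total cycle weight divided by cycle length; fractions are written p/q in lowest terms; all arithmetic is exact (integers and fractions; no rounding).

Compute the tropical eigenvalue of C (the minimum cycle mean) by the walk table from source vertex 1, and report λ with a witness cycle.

q=0: [∞, 0, ∞, ∞, ∞]
q=1: [∞, -3, ∞, 0, 16]
q=2: [-7, -6, 32, -3, -8]
q=3: [-10, -11, 8, -6, -11]
q=4: [-13, -14, 5, -11, -14]
q=5: [-18, -17, 2, -14, -19]
Optimal cycle mean attained by: cycle 0->1->3->0, total (-4) + 0 + (-7), length 3.
Answer: λ = -11/3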